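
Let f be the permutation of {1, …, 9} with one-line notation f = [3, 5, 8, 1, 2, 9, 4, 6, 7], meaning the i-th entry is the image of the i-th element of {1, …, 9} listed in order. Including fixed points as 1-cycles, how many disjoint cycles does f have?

The cycle decomposition is (1 3 8 6 9 7 4)(2 5), which has 2 cycles (counting 1-cycles).

2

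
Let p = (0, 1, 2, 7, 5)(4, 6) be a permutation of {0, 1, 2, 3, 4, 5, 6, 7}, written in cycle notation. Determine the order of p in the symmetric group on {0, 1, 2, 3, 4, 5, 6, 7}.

10

The cycle type of p is (5, 2, 1).
Since disjoint cycles commute, ord(p) = lcm(5, 2) = 10.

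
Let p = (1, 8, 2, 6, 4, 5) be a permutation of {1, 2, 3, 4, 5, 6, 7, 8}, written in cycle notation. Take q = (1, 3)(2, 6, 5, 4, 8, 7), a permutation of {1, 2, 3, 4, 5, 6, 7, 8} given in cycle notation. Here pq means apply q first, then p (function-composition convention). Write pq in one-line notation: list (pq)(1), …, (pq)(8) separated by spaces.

3 4 8 2 5 1 6 7

Chase each element through q then p: 1 → 3 → 3; 2 → 6 → 4; 3 → 1 → 8; 4 → 8 → 2; 5 → 4 → 5; 6 → 5 → 1; 7 → 2 → 6; 8 → 7 → 7.
Collecting the images, pq = [3 4 8 2 5 1 6 7].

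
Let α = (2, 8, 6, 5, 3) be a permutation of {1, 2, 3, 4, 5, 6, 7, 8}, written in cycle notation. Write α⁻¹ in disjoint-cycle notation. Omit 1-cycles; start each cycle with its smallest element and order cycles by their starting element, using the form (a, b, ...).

(2, 3, 5, 6, 8)

Inverting a permutation written in cycle notation just reverses the order within every cycle.
After reversing and putting each cycle's least element first, α⁻¹ = (2, 3, 5, 6, 8).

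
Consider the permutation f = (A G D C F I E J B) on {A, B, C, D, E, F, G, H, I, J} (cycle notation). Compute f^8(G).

A

G lies in the 9-cycle (A G D C F I E J B).
Stepping 8 places around the cycle: G → D → C → F → I → E → J → B → A.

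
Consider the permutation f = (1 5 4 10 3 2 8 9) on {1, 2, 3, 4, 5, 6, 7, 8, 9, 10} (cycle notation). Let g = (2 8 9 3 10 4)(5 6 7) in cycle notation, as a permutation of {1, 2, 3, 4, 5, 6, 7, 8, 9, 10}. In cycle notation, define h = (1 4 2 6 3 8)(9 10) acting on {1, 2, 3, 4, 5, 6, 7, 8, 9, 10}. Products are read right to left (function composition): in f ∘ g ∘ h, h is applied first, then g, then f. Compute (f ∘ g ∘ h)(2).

7

(f ∘ g ∘ h)(2) = f(g(h(2))). h(2) = 6, then g(6) = 7, then f(7) = 7, so the result is 7.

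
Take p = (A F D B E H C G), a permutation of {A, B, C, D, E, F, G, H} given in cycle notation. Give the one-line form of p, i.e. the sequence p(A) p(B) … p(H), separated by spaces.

Image by image: A→F, B→E, C→G, D→B, E→H, F→D, G→A, H→C.
Listing these in domain order gives F E G B H D A C.

F E G B H D A C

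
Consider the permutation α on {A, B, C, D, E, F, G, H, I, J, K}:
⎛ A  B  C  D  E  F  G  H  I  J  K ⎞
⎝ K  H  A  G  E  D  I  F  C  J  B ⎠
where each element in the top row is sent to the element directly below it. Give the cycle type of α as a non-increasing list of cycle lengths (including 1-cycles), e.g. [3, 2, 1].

[9, 1, 1]

The disjoint cycles are (A K B H F D G I C)(E)(J), with lengths 9, 1, 1 in non-increasing order.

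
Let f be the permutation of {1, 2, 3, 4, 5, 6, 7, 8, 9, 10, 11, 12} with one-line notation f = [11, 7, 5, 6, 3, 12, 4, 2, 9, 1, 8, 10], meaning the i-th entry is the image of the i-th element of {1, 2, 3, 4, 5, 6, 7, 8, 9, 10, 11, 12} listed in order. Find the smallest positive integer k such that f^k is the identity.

18

Writing f as disjoint cycles, the cycle lengths are 9, 2, 1.
Since disjoint cycles commute, ord(f) = lcm(9, 2) = 18.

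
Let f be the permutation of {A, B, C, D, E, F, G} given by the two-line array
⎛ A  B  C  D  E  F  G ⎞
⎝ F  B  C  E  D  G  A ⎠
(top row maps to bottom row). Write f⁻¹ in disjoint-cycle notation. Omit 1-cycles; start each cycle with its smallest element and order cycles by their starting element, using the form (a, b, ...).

(A, G, F)(D, E)

The cycle decomposition of f is (A, F, G)(D, E).
The inverse reverses every cycle; in canonical form, f⁻¹ = (A, G, F)(D, E).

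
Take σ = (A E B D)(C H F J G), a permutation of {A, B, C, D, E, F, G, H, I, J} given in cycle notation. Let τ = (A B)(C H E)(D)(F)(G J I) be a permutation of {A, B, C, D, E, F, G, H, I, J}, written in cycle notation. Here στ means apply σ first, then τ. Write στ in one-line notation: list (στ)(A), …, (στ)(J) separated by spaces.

C D E B A I H F G J

(στ)(x) = τ(σ(x)). Computing each image: τ(σ(A)) = τ(E) = C, τ(σ(B)) = τ(D) = D, τ(σ(C)) = τ(H) = E, τ(σ(D)) = τ(A) = B, τ(σ(E)) = τ(B) = A, τ(σ(F)) = τ(J) = I, τ(σ(G)) = τ(C) = H, τ(σ(H)) = τ(F) = F, τ(σ(I)) = τ(I) = G, τ(σ(J)) = τ(G) = J.
Hence στ = [C D E B A I H F G J].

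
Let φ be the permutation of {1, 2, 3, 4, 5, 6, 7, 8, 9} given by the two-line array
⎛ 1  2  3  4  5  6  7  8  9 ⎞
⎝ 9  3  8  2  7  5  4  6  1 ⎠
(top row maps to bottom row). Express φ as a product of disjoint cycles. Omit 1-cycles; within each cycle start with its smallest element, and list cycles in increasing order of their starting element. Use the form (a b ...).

(1 9)(2 3 8 6 5 7 4)

Iterating φ from 1 gives 1 → 9 → 1; that is the 2-cycle (1 9).
Repeating from the next unused element and collecting all non-trivial cycles gives (1 9)(2 3 8 6 5 7 4).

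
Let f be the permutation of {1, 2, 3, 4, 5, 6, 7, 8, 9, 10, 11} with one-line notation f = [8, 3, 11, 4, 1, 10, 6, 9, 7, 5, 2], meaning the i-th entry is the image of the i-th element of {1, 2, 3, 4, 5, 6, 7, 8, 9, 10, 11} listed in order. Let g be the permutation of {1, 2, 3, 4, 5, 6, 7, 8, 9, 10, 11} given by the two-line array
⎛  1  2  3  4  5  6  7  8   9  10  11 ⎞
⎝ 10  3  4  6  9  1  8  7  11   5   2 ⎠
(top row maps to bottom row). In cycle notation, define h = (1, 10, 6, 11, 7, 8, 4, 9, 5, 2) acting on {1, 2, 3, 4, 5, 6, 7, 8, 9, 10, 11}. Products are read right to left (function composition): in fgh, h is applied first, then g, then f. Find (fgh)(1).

Apply the permutations in order: h(1) = 10, then g(10) = 5, then f(5) = 1. So (fgh)(1) = 1.

1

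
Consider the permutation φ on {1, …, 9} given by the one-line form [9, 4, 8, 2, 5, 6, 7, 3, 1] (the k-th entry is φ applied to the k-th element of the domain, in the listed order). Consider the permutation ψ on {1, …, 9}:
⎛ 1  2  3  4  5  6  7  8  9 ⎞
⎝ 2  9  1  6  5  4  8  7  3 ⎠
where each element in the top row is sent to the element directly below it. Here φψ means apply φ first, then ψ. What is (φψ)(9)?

φ(9) = 1, then ψ(1) = 2; composing gives (φψ)(9) = 2.

2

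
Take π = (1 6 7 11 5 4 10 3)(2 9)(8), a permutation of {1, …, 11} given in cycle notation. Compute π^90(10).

1

10 lies in the 8-cycle (1 6 7 11 5 4 10 3).
Powers repeat with period 8 on this cycle, and 90 mod 8 = 2, so π^90(10) = π^2(10).
Stepping 2 places around the cycle: 10 → 3 → 1.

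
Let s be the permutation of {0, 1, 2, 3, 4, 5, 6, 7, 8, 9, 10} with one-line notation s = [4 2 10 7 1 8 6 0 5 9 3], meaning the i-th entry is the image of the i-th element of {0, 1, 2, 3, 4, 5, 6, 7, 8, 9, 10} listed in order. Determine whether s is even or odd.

odd

In disjoint-cycle form the cycle lengths are 7, 2, 1, 1.
A cycle of length ℓ contributes ℓ−1 transpositions, so s is a product of 6 + 1 = 7 transpositions — odd.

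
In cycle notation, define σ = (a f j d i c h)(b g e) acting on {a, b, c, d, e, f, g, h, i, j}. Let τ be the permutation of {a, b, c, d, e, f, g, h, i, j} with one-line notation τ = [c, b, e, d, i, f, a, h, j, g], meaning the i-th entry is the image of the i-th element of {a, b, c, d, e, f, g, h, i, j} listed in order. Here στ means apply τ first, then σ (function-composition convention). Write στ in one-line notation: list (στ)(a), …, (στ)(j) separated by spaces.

(στ)(x) = σ(τ(x)). Computing each image: σ(τ(a)) = σ(c) = h, σ(τ(b)) = σ(b) = g, σ(τ(c)) = σ(e) = b, σ(τ(d)) = σ(d) = i, σ(τ(e)) = σ(i) = c, σ(τ(f)) = σ(f) = j, σ(τ(g)) = σ(a) = f, σ(τ(h)) = σ(h) = a, σ(τ(i)) = σ(j) = d, σ(τ(j)) = σ(g) = e.
Hence στ = [h g b i c j f a d e].

h g b i c j f a d e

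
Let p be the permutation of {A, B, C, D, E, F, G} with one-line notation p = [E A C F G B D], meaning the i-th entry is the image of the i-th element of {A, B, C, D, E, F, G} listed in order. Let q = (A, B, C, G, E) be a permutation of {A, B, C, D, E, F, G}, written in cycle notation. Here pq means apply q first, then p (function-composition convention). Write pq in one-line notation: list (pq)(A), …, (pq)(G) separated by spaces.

A C D F E B G

Chase each element through q then p: A → B → A; B → C → C; C → G → D; D → D → F; E → A → E; F → F → B; G → E → G.
So pq in one-line form is A C D F E B G.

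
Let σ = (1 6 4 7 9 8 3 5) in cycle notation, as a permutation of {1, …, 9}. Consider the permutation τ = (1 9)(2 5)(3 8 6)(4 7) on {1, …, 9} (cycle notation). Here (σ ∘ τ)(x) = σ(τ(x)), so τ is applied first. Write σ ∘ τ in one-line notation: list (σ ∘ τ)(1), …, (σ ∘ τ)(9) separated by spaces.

8 1 3 9 2 5 7 4 6

(σ ∘ τ)(x) = σ(τ(x)). Computing each image: σ(τ(1)) = σ(9) = 8, σ(τ(2)) = σ(5) = 1, σ(τ(3)) = σ(8) = 3, σ(τ(4)) = σ(7) = 9, σ(τ(5)) = σ(2) = 2, σ(τ(6)) = σ(3) = 5, σ(τ(7)) = σ(4) = 7, σ(τ(8)) = σ(6) = 4, σ(τ(9)) = σ(1) = 6.
Hence σ ∘ τ = [8 1 3 9 2 5 7 4 6].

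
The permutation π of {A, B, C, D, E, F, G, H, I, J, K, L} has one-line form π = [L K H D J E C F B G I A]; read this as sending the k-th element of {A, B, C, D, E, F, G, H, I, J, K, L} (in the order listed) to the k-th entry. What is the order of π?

Decomposing into disjoint cycles gives cycle lengths 6, 3, 2, 1.
Since disjoint cycles commute, ord(π) = lcm(6, 3, 2) = 6.

6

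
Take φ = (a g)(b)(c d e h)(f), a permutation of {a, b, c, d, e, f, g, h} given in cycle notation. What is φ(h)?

c

h appears in (c d e h); the next entry (wrapping around) is c.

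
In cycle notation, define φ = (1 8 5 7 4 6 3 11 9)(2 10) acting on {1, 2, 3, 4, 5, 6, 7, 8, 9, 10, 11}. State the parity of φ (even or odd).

The cycle lengths are 9, 2.
A cycle of length ℓ contributes ℓ−1 transpositions, so φ is a product of 8 + 1 = 9 transpositions — odd.

odd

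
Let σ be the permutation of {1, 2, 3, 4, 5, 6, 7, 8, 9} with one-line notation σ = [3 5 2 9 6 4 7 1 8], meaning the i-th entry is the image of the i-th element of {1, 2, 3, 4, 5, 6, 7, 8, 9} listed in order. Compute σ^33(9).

Tracing 9 → 8 → … returns to 9 after 8 steps, so 9 lies in an 8-cycle (1 3 2 5 6 4 9 8).
On an 8-cycle, σ^8 is the identity, so σ^33 = σ^1 there (33 ≡ 1 mod 8).
Advancing 1 step from 9: 9 → 8.

8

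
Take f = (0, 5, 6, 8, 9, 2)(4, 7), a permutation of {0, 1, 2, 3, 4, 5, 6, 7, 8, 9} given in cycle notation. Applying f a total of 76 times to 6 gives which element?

0

6 lies in the 6-cycle (0, 5, 6, 8, 9, 2).
Powers repeat with period 6 on this cycle, and 76 mod 6 = 4, so f^76(6) = f^4(6).
Stepping 4 places around the cycle: 6 → 8 → 9 → 2 → 0.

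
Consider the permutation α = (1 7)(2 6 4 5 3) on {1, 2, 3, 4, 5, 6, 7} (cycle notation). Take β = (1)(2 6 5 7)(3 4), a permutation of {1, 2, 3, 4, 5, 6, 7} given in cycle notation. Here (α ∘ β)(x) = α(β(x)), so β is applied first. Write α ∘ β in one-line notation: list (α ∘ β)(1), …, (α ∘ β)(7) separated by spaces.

7 4 5 2 1 3 6

For each element, apply β then α: 1 → 1 → 7; 2 → 6 → 4; 3 → 4 → 5; 4 → 3 → 2; 5 → 7 → 1; 6 → 5 → 3; 7 → 2 → 6.
Collecting the images, α ∘ β = [7 4 5 2 1 3 6].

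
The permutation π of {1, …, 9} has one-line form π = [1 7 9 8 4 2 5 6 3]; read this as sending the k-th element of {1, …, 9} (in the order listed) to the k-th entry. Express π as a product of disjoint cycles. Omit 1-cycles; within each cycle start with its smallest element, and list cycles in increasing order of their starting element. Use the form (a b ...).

(2 7 5 4 8 6)(3 9)

From 2: 2 → 7 → 5 → 4 → 8 → 6 → 2, closing the cycle (2 7 5 4 8 6).
Repeating from the next unused element and collecting all non-trivial cycles gives (2 7 5 4 8 6)(3 9).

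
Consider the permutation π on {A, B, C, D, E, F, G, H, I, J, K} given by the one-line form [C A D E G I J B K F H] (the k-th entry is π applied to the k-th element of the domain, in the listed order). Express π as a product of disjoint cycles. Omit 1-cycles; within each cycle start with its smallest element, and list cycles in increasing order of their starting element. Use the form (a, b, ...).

From A: A → C → D → E → G → J → F → I → K → H → B → A, closing the cycle (A, C, D, E, G, J, F, I, K, H, B).
Continuing from each remaining unvisited element yields (A, C, D, E, G, J, F, I, K, H, B).

(A, C, D, E, G, J, F, I, K, H, B)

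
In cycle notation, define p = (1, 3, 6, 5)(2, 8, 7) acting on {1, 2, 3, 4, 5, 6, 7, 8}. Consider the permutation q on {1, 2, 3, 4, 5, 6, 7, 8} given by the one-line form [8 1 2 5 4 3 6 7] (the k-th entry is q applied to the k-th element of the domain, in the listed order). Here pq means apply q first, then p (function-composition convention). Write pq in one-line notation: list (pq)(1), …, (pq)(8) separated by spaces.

7 3 8 1 4 6 5 2

(pq)(x) = p(q(x)). Computing each image: p(q(1)) = p(8) = 7, p(q(2)) = p(1) = 3, p(q(3)) = p(2) = 8, p(q(4)) = p(5) = 1, p(q(5)) = p(4) = 4, p(q(6)) = p(3) = 6, p(q(7)) = p(6) = 5, p(q(8)) = p(7) = 2.
Hence pq = [7 3 8 1 4 6 5 2].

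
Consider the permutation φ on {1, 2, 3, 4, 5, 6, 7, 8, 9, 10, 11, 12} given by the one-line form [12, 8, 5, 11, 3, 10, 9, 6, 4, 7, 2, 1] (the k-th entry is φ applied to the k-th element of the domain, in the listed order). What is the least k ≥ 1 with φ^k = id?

Writing φ as disjoint cycles, the cycle lengths are 8, 2, 2.
The order of φ is the least common multiple of its cycle lengths: lcm(8, 2, 2) = 8.

8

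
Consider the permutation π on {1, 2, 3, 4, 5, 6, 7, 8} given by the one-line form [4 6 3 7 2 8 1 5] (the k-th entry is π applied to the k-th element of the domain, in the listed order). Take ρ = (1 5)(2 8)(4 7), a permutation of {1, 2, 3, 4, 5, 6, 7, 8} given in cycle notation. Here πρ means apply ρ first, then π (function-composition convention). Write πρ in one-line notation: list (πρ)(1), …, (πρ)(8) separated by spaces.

2 5 3 1 4 8 7 6

Chase each element through ρ then π: 1 → 5 → 2; 2 → 8 → 5; 3 → 3 → 3; 4 → 7 → 1; 5 → 1 → 4; 6 → 6 → 8; 7 → 4 → 7; 8 → 2 → 6.
Collecting the images, πρ = [2 5 3 1 4 8 7 6].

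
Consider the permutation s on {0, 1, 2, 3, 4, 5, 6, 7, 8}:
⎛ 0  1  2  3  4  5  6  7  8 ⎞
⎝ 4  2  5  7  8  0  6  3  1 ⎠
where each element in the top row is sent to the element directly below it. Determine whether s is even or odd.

even

In disjoint-cycle form the cycle lengths are 6, 2, 1.
A cycle of length ℓ contributes ℓ−1 transpositions, so s is a product of 5 + 1 = 6 transpositions — even.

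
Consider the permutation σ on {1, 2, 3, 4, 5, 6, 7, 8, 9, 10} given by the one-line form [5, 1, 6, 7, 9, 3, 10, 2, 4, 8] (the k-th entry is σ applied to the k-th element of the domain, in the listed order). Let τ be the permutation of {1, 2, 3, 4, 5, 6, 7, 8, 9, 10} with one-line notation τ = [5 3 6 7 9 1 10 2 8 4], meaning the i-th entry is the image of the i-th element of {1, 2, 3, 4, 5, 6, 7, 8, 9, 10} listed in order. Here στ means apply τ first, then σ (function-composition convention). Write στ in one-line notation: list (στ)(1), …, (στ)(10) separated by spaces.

9 6 3 10 4 5 8 1 2 7

For each element, apply τ then σ: 1 → 5 → 9; 2 → 3 → 6; 3 → 6 → 3; 4 → 7 → 10; 5 → 9 → 4; 6 → 1 → 5; 7 → 10 → 8; 8 → 2 → 1; 9 → 8 → 2; 10 → 4 → 7.
So στ in one-line form is 9 6 3 10 4 5 8 1 2 7.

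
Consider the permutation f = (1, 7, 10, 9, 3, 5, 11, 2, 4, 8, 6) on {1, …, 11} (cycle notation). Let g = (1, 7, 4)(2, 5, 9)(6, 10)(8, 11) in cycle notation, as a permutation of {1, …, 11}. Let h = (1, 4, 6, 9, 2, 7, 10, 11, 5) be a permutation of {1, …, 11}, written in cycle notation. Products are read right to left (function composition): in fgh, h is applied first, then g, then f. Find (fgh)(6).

4

(fgh)(6) = f(g(h(6))). h(6) = 9, then g(9) = 2, then f(2) = 4, so the result is 4.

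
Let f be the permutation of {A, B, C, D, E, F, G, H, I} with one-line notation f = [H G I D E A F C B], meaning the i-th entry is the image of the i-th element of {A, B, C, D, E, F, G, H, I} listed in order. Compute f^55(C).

Tracing C → I → … returns to C after 7 steps, so C lies in a 7-cycle (A H C I B G F).
Since the cycle has length 7, f^55 acts on it the same as f^6 (55 mod 7 = 6).
Advancing 6 steps from C: C → I → B → G → F → A → H.

H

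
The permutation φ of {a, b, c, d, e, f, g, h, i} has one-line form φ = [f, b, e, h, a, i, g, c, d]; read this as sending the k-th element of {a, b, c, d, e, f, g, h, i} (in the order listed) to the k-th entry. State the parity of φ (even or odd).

even

In disjoint-cycle form the cycle lengths are 7, 1, 1.
A cycle of length ℓ contributes ℓ−1 transpositions, so φ is a product of 6 transpositions — even.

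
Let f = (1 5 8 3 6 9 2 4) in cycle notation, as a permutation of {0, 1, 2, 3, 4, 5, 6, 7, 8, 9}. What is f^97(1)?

1 lies in the 8-cycle (1 5 8 3 6 9 2 4).
Since the cycle has length 8, f^97 acts on it the same as f^1 (97 mod 8 = 1).
Stepping 1 place around the cycle: 1 → 5.

5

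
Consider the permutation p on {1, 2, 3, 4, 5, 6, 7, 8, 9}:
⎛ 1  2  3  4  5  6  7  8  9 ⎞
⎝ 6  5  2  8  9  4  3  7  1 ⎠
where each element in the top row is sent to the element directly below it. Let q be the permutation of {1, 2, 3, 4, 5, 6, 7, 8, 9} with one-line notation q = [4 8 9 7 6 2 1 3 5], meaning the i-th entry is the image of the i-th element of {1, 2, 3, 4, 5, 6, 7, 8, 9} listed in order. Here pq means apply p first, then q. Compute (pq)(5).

First apply p: p(5) = 9, then q(9) = 5. Thus (pq)(5) = 5.

5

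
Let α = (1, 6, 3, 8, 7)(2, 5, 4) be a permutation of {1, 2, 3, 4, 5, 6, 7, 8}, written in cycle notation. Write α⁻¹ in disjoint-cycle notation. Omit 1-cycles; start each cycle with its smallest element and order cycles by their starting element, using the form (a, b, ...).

If α sends a → b within a cycle, α⁻¹ sends b → a; equivalently, reverse each cycle.
After reversing and putting each cycle's least element first, α⁻¹ = (1, 7, 8, 3, 6)(2, 4, 5).

(1, 7, 8, 3, 6)(2, 4, 5)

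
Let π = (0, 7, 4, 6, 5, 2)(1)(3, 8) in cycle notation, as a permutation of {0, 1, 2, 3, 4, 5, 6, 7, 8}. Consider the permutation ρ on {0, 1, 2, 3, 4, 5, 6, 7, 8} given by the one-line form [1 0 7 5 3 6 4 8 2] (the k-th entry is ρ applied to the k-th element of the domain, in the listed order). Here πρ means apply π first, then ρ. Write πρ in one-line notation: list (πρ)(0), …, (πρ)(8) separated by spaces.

8 0 1 2 4 7 6 3 5

Chase each element through π then ρ: 0 → 7 → 8; 1 → 1 → 0; 2 → 0 → 1; 3 → 8 → 2; 4 → 6 → 4; 5 → 2 → 7; 6 → 5 → 6; 7 → 4 → 3; 8 → 3 → 5.
Collecting the images, πρ = [8 0 1 2 4 7 6 3 5].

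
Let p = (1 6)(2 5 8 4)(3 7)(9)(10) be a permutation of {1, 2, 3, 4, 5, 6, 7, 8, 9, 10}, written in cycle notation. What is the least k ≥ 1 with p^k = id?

The disjoint cycles have lengths 4, 2, 2, 1, 1.
The order is lcm(4, 2, 2) = 4.

4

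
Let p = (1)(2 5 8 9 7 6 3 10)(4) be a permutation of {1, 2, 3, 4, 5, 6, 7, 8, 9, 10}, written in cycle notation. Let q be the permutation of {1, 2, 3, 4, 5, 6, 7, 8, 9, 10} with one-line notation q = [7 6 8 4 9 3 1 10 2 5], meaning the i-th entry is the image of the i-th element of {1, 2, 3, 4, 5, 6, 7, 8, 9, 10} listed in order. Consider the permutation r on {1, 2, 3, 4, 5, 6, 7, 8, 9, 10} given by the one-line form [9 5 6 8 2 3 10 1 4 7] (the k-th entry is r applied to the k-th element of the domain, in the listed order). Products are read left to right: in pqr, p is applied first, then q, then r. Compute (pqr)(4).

(pqr)(4) = r(q(p(4))). p(4) = 4, then q(4) = 4, then r(4) = 8, so the result is 8.

8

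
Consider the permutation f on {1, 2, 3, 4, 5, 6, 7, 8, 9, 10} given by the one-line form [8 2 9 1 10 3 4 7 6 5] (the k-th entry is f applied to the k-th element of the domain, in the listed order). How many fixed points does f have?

1

The fixed points (elements with f(x) = x) are {2}, so there is 1.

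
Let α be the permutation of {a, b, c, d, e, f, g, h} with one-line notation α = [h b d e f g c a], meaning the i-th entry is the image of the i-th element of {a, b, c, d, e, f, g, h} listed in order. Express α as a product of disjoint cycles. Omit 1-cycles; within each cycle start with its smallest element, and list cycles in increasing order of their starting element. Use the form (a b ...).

(a h)(c d e f g)

Start at a and follow images: a → h → a, giving the cycle (a h).
Continuing from each remaining unvisited element yields (a h)(c d e f g).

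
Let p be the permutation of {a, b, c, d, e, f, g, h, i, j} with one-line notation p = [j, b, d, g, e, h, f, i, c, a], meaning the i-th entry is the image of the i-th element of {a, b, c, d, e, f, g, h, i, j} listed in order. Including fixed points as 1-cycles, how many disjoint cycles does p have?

4

The cycle decomposition is (a j)(b)(c d g f h i)(e), which has 4 cycles (counting 1-cycles).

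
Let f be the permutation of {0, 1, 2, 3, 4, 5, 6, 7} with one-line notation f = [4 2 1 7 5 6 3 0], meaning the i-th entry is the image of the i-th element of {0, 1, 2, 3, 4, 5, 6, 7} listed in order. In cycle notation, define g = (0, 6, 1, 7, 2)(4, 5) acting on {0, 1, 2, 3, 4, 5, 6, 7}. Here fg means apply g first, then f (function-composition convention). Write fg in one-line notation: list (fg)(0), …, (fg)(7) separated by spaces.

For each element, apply g then f: 0 → 6 → 3; 1 → 7 → 0; 2 → 0 → 4; 3 → 3 → 7; 4 → 5 → 6; 5 → 4 → 5; 6 → 1 → 2; 7 → 2 → 1.
Collecting the images, fg = [3 0 4 7 6 5 2 1].

3 0 4 7 6 5 2 1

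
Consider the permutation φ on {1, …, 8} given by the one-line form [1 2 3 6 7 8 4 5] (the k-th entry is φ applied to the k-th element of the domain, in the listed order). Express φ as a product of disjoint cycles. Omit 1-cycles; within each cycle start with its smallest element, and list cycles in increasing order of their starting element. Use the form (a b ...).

Iterating φ from 4 gives 4 → 6 → 8 → 5 → 7 → 4; that is the 5-cycle (4 6 8 5 7).
Continuing from each remaining unvisited element yields (4 6 8 5 7).

(4 6 8 5 7)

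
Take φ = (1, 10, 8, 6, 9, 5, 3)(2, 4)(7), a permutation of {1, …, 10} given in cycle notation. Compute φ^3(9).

9 lies in the 7-cycle (1, 10, 8, 6, 9, 5, 3).
Stepping 3 places around the cycle: 9 → 5 → 3 → 1.

1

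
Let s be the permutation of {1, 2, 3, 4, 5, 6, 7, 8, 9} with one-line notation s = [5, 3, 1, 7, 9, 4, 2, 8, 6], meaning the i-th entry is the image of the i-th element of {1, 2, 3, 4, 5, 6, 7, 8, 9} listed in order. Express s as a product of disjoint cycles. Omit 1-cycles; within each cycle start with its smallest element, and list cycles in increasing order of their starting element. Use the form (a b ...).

Start at 1 and follow images: 1 → 5 → 9 → 6 → 4 → 7 → 2 → 3 → 1, giving the cycle (1 5 9 6 4 7 2 3).
Repeating from the next unused element and collecting all non-trivial cycles gives (1 5 9 6 4 7 2 3).

(1 5 9 6 4 7 2 3)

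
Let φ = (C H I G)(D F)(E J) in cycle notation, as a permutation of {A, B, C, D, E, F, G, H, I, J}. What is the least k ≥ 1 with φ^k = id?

4

The cycle type of φ is (4, 2, 2, 1, 1).
Since disjoint cycles commute, ord(φ) = lcm(4, 2, 2) = 4.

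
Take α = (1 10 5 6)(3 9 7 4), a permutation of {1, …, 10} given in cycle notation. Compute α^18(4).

4 lies in the 4-cycle (3 9 7 4).
Since the cycle has length 4, α^18 acts on it the same as α^2 (18 mod 4 = 2).
Advancing 2 steps from 4: 4 → 3 → 9.

9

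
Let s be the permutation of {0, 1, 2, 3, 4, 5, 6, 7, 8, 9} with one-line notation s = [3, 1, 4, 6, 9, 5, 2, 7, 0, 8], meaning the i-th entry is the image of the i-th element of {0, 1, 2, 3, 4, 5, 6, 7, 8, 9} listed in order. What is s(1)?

1 is element number 2 of the domain, and entry number 2 of the one-line form is 1, so s(1) = 1.

1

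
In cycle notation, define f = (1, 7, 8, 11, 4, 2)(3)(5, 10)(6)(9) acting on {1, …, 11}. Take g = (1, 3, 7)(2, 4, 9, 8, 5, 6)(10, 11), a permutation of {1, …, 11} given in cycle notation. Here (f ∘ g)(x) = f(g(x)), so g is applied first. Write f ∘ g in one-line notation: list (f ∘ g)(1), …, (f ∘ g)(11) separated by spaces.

(f ∘ g)(x) = f(g(x)). Computing each image: f(g(1)) = f(3) = 3, f(g(2)) = f(4) = 2, f(g(3)) = f(7) = 8, f(g(4)) = f(9) = 9, f(g(5)) = f(6) = 6, f(g(6)) = f(2) = 1, f(g(7)) = f(1) = 7, f(g(8)) = f(5) = 10, f(g(9)) = f(8) = 11, f(g(10)) = f(11) = 4, f(g(11)) = f(10) = 5.
Hence f ∘ g = [3 2 8 9 6 1 7 10 11 4 5].

3 2 8 9 6 1 7 10 11 4 5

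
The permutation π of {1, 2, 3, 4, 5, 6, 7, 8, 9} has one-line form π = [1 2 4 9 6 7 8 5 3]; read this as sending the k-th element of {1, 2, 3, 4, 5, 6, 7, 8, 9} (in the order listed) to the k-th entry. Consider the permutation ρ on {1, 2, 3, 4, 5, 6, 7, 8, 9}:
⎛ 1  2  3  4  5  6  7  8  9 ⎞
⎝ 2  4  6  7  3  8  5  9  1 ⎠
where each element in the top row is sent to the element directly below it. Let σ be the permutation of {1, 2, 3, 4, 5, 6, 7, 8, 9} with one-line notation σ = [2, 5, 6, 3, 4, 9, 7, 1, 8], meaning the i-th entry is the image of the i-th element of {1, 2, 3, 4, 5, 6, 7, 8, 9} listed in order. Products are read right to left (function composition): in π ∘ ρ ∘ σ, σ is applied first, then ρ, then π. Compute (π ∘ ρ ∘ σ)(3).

5

Apply the permutations in order: σ(3) = 6, then ρ(6) = 8, then π(8) = 5. So (π ∘ ρ ∘ σ)(3) = 5.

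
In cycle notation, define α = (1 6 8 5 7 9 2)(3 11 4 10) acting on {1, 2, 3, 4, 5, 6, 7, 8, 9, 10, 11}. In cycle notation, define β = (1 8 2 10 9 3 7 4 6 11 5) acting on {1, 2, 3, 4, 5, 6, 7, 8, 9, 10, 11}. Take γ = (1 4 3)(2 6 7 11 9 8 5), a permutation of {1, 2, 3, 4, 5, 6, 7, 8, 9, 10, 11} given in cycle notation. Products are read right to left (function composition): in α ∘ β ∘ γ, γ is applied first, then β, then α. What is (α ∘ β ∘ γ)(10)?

2

(α ∘ β ∘ γ)(10) = α(β(γ(10))). γ(10) = 10, then β(10) = 9, then α(9) = 2, so the result is 2.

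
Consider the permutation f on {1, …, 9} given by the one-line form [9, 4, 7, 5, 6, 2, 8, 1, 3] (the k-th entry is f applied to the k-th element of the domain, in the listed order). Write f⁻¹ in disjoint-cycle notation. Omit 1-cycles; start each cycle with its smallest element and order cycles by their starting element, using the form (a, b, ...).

(1, 8, 7, 3, 9)(2, 6, 5, 4)

The cycle decomposition of f is (1, 9, 3, 7, 8)(2, 4, 5, 6).
Reversing each cycle (and rotating so the smallest element leads) gives f⁻¹ = (1, 8, 7, 3, 9)(2, 6, 5, 4).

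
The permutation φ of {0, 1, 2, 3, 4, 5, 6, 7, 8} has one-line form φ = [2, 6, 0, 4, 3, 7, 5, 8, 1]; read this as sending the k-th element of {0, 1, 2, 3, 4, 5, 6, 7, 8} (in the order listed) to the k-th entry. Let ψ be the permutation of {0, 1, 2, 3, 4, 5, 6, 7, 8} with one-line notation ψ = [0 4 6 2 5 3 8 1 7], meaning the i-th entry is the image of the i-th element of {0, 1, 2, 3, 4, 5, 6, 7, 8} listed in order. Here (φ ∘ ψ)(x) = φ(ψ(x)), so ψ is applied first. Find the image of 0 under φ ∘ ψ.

(φ ∘ ψ)(0) = φ(ψ(0)). ψ(0) = 0, then φ(0) = 2. So (φ ∘ ψ)(0) = 2.

2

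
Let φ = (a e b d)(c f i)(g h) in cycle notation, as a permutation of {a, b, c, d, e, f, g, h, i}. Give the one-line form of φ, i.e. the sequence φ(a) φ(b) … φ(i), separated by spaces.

e d f a b i h g c

Reading each image from the cycles: a→e, b→d, c→f, d→a, e→b, f→i, g→h, h→g, i→c.
Listing these in domain order gives e d f a b i h g c.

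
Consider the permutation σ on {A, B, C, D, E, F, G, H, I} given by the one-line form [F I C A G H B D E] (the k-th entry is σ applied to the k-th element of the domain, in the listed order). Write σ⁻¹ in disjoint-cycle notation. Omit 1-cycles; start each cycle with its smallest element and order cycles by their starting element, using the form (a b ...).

The cycle decomposition of σ is (A F H D)(B I E G).
Reversing each cycle (and rotating so the smallest element leads) gives σ⁻¹ = (A D H F)(B G E I).

(A D H F)(B G E I)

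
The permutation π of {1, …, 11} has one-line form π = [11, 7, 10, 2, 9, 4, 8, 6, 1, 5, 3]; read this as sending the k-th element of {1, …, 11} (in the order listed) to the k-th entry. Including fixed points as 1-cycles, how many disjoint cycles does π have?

2

The cycle decomposition is (1, 11, 3, 10, 5, 9)(2, 7, 8, 6, 4), which has 2 cycles (counting 1-cycles).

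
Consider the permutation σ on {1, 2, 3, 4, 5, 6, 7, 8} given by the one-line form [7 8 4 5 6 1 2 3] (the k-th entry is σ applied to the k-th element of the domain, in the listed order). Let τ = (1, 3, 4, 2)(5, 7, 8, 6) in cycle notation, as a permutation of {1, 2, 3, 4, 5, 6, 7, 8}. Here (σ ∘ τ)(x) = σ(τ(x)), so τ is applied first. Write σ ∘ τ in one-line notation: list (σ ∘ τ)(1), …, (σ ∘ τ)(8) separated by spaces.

Chase each element through τ then σ: 1 → 3 → 4; 2 → 1 → 7; 3 → 4 → 5; 4 → 2 → 8; 5 → 7 → 2; 6 → 5 → 6; 7 → 8 → 3; 8 → 6 → 1.
Collecting the images, σ ∘ τ = [4 7 5 8 2 6 3 1].

4 7 5 8 2 6 3 1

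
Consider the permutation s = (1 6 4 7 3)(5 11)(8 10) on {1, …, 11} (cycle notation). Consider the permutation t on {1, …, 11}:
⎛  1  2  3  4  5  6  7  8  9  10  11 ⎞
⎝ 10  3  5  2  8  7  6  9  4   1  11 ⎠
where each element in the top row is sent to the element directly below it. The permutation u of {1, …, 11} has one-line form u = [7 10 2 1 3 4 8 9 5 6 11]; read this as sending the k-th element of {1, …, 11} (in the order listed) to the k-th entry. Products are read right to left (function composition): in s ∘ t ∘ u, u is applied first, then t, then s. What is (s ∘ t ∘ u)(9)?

Chase 9: u(9) = 5; t(5) = 8; s(8) = 10. Hence (s ∘ t ∘ u)(9) = 10.

10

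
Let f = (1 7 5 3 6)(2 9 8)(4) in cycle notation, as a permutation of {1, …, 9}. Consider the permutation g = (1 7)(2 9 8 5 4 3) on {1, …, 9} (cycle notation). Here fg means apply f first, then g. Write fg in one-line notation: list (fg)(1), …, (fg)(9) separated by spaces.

1 8 6 3 2 7 4 9 5

(fg)(x) = g(f(x)). Computing each image: g(f(1)) = g(7) = 1, g(f(2)) = g(9) = 8, g(f(3)) = g(6) = 6, g(f(4)) = g(4) = 3, g(f(5)) = g(3) = 2, g(f(6)) = g(1) = 7, g(f(7)) = g(5) = 4, g(f(8)) = g(2) = 9, g(f(9)) = g(8) = 5.
Hence fg = [1 8 6 3 2 7 4 9 5].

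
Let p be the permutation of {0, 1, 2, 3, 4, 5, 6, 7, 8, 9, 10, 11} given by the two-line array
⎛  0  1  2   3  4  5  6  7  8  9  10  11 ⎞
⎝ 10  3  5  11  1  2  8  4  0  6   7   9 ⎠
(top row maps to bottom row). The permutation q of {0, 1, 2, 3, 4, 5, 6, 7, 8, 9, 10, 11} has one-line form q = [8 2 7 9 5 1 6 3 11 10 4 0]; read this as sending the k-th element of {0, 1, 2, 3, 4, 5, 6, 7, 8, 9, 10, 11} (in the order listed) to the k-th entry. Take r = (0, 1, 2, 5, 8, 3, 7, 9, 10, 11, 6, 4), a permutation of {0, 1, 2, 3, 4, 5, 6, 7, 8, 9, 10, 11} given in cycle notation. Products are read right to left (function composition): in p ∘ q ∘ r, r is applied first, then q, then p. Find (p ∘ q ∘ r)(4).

0

(p ∘ q ∘ r)(4) = p(q(r(4))). r(4) = 0, then q(0) = 8, then p(8) = 0, so the result is 0.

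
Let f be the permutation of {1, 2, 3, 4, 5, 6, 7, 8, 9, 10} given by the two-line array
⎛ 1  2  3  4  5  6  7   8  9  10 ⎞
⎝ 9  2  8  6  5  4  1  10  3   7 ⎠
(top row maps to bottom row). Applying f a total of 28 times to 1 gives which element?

10

Tracing 1 → 9 → … returns to 1 after 6 steps, so 1 lies in a 6-cycle (1 9 3 8 10 7).
Since the cycle has length 6, f^28 acts on it the same as f^4 (28 mod 6 = 4).
Advancing 4 steps from 1: 1 → 9 → 3 → 8 → 10.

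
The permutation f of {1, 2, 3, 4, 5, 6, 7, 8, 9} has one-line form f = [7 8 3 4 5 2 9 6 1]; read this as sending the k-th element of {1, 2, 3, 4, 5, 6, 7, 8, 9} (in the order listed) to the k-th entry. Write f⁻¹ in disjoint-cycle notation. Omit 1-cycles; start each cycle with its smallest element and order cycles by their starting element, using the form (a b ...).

First write f in disjoint cycles: (1 7 9)(2 8 6).
The inverse reverses every cycle; in canonical form, f⁻¹ = (1 9 7)(2 6 8).

(1 9 7)(2 6 8)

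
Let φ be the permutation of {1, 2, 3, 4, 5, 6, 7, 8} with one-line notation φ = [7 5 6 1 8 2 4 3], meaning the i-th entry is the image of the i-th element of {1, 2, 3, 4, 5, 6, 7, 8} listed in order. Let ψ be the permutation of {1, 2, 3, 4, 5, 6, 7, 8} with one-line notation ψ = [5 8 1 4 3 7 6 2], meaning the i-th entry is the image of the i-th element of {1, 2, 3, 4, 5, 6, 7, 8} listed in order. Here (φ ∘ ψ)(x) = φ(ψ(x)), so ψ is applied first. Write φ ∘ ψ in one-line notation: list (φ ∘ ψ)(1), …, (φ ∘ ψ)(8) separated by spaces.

8 3 7 1 6 4 2 5

Chase each element through ψ then φ: 1 → 5 → 8; 2 → 8 → 3; 3 → 1 → 7; 4 → 4 → 1; 5 → 3 → 6; 6 → 7 → 4; 7 → 6 → 2; 8 → 2 → 5.
So φ ∘ ψ in one-line form is 8 3 7 1 6 4 2 5.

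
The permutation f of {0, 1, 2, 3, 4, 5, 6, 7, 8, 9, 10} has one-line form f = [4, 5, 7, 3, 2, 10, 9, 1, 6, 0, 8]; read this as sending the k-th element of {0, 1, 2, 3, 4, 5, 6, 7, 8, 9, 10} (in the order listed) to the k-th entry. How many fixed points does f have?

The fixed points (elements with f(x) = x) are {3}, so there is 1.

1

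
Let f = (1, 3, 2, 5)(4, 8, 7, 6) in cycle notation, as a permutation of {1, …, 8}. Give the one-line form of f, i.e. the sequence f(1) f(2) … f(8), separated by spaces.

3 5 2 8 1 4 6 7

Image by image: 1→3, 2→5, 3→2, 4→8, 5→1, 6→4, 7→6, 8→7.
Listing these in domain order gives 3 5 2 8 1 4 6 7.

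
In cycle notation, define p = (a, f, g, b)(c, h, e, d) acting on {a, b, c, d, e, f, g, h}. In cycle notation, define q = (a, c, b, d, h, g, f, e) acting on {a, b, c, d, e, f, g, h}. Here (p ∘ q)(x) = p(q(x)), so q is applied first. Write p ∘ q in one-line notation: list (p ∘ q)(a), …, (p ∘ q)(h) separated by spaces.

(p ∘ q)(x) = p(q(x)). Computing each image: p(q(a)) = p(c) = h, p(q(b)) = p(d) = c, p(q(c)) = p(b) = a, p(q(d)) = p(h) = e, p(q(e)) = p(a) = f, p(q(f)) = p(e) = d, p(q(g)) = p(f) = g, p(q(h)) = p(g) = b.
Hence p ∘ q = [h c a e f d g b].

h c a e f d g b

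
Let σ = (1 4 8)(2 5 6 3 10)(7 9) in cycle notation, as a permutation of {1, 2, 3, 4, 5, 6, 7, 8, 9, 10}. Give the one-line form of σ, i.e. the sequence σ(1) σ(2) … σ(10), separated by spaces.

4 5 10 8 6 3 9 1 7 2

Reading each image from the cycles: 1→4, 2→5, 3→10, 4→8, 5→6, 6→3, 7→9, 8→1, 9→7, 10→2.
So the one-line form is 4 5 10 8 6 3 9 1 7 2.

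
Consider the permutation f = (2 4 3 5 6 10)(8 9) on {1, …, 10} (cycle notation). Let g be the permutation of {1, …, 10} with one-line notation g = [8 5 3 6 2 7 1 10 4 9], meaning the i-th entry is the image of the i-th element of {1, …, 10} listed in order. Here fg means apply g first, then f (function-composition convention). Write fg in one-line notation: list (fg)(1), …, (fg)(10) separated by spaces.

9 6 5 10 4 7 1 2 3 8

(fg)(x) = f(g(x)). Computing each image: f(g(1)) = f(8) = 9, f(g(2)) = f(5) = 6, f(g(3)) = f(3) = 5, f(g(4)) = f(6) = 10, f(g(5)) = f(2) = 4, f(g(6)) = f(7) = 7, f(g(7)) = f(1) = 1, f(g(8)) = f(10) = 2, f(g(9)) = f(4) = 3, f(g(10)) = f(9) = 8.
Hence fg = [9 6 5 10 4 7 1 2 3 8].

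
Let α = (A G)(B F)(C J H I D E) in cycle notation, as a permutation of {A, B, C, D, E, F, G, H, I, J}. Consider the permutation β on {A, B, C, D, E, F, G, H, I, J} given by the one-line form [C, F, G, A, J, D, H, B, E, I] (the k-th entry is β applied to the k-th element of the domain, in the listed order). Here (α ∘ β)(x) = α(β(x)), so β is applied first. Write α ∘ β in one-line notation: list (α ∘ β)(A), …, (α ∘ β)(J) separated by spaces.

J B A G H E I F C D

(α ∘ β)(x) = α(β(x)). Computing each image: α(β(A)) = α(C) = J, α(β(B)) = α(F) = B, α(β(C)) = α(G) = A, α(β(D)) = α(A) = G, α(β(E)) = α(J) = H, α(β(F)) = α(D) = E, α(β(G)) = α(H) = I, α(β(H)) = α(B) = F, α(β(I)) = α(E) = C, α(β(J)) = α(I) = D.
Hence α ∘ β = [J B A G H E I F C D].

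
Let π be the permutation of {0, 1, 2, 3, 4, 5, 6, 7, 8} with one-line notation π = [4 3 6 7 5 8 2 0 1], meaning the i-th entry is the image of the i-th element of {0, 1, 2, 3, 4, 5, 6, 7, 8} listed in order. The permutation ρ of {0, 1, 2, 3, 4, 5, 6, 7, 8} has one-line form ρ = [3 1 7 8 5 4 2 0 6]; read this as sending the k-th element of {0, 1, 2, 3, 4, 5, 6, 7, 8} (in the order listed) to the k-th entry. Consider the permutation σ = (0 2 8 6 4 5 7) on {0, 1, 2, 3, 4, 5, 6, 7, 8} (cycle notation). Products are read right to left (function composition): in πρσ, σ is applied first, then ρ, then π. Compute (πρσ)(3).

Chase 3: σ(3) = 3; ρ(3) = 8; π(8) = 1. Hence (πρσ)(3) = 1.

1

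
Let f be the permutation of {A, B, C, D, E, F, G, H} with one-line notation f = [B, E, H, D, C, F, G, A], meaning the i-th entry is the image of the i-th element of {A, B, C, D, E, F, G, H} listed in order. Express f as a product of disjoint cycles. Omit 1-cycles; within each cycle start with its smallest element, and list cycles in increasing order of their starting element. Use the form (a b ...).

(A B E C H)

From A: A → B → E → C → H → A, closing the cycle (A B E C H).
Continuing from each remaining unvisited element yields (A B E C H).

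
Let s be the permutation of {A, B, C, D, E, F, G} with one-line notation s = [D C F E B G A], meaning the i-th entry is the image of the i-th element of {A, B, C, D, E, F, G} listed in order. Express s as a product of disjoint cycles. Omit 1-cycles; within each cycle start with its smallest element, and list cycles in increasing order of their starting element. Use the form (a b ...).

(A D E B C F G)

Iterating s from A gives A → D → E → B → C → F → G → A; that is the 7-cycle (A D E B C F G).
Continuing from each remaining unvisited element yields (A D E B C F G).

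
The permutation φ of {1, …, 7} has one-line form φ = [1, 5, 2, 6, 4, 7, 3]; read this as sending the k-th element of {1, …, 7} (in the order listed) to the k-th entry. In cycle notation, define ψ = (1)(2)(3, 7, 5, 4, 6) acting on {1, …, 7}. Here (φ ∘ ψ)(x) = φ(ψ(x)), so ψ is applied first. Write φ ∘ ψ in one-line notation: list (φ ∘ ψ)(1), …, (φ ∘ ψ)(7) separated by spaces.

(φ ∘ ψ)(x) = φ(ψ(x)). Computing each image: φ(ψ(1)) = φ(1) = 1, φ(ψ(2)) = φ(2) = 5, φ(ψ(3)) = φ(7) = 3, φ(ψ(4)) = φ(6) = 7, φ(ψ(5)) = φ(4) = 6, φ(ψ(6)) = φ(3) = 2, φ(ψ(7)) = φ(5) = 4.
Hence φ ∘ ψ = [1 5 3 7 6 2 4].

1 5 3 7 6 2 4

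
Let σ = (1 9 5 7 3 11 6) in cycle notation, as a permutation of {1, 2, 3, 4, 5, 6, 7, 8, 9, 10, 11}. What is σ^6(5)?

9

5 lies in the 7-cycle (1 9 5 7 3 11 6).
Advancing 6 steps from 5: 5 → 7 → 3 → 11 → 6 → 1 → 9.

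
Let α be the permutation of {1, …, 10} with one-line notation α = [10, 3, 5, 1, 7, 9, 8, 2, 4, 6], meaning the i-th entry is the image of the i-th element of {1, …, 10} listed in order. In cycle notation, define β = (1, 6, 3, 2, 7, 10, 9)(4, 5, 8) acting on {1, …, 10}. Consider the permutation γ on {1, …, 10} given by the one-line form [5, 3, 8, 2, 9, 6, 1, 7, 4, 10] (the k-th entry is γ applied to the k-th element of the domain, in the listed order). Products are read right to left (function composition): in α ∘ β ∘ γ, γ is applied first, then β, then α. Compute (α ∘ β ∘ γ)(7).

Chase 7: γ(7) = 1; β(1) = 6; α(6) = 9. Hence (α ∘ β ∘ γ)(7) = 9.

9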